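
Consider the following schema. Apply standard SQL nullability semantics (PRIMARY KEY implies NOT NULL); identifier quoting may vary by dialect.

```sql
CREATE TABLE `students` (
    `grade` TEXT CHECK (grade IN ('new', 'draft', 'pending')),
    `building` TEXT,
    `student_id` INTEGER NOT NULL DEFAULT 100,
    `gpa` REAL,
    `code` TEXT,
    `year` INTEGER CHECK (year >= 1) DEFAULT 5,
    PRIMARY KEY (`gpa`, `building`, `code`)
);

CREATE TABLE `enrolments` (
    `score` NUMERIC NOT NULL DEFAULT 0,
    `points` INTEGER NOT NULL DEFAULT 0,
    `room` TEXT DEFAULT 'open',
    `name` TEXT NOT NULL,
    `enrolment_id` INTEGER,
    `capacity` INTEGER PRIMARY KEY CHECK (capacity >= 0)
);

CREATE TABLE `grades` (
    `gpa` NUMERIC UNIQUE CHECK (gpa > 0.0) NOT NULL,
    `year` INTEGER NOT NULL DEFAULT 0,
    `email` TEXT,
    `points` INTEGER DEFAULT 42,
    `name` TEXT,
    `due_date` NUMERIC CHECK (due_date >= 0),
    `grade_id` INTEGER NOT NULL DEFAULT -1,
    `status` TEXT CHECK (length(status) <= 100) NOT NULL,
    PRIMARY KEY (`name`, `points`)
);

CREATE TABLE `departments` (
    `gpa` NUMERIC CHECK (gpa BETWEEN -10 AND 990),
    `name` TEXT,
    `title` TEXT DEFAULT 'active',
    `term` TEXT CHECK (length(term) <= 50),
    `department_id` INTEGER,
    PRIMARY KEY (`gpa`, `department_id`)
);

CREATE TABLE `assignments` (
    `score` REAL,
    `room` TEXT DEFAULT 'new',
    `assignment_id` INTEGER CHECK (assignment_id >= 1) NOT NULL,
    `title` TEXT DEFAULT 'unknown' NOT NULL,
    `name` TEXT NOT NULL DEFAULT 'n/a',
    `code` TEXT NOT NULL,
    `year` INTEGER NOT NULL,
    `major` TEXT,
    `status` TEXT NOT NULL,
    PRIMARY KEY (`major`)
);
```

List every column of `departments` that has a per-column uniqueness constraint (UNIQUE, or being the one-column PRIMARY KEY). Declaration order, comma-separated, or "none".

none

- gpa: part of a composite PRIMARY KEY — only the tuple is unique, not this column on its own.
- name: no UNIQUE or single-column PK constraint.
- title: no UNIQUE or single-column PK constraint.
- term: no UNIQUE or single-column PK constraint.
- department_id: part of a composite PRIMARY KEY — only the tuple is unique, not this column on its own.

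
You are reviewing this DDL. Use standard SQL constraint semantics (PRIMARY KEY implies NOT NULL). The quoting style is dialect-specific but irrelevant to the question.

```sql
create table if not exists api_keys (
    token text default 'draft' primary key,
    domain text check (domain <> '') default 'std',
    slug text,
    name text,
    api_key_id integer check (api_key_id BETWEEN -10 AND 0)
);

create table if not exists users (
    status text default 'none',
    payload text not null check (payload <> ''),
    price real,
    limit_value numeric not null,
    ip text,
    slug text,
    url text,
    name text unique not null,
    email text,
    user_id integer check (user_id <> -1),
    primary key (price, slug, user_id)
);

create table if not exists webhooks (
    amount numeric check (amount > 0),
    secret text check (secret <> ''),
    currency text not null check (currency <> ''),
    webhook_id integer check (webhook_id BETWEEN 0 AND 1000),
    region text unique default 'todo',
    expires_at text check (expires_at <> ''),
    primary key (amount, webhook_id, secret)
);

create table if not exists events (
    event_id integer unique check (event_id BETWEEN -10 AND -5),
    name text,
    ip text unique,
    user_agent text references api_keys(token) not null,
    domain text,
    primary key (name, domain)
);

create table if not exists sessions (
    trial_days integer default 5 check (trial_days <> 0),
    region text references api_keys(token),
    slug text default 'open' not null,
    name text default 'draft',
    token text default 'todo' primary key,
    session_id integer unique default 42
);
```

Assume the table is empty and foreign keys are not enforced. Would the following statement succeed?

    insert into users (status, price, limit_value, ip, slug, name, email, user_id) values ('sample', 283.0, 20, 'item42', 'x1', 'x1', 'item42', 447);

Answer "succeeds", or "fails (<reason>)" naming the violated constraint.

payload is omitted from the column list and has no DEFAULT, so it would receive NULL.
But payload is declared NOT NULL.

fails (NOT NULL on payload)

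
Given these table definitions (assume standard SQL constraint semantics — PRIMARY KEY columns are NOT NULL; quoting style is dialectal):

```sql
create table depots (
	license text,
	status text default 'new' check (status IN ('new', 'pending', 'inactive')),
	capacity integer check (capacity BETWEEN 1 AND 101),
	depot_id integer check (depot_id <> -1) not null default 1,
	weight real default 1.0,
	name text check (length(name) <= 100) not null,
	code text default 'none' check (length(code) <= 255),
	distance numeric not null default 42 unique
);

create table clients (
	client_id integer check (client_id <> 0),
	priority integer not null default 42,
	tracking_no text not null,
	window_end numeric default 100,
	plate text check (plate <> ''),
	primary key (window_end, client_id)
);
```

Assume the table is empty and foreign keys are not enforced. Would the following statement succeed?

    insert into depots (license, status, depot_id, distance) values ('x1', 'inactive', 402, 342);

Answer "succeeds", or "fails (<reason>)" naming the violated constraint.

name is omitted from the column list and has no DEFAULT, so it would receive NULL.
But name is declared NOT NULL.

fails (NOT NULL on name)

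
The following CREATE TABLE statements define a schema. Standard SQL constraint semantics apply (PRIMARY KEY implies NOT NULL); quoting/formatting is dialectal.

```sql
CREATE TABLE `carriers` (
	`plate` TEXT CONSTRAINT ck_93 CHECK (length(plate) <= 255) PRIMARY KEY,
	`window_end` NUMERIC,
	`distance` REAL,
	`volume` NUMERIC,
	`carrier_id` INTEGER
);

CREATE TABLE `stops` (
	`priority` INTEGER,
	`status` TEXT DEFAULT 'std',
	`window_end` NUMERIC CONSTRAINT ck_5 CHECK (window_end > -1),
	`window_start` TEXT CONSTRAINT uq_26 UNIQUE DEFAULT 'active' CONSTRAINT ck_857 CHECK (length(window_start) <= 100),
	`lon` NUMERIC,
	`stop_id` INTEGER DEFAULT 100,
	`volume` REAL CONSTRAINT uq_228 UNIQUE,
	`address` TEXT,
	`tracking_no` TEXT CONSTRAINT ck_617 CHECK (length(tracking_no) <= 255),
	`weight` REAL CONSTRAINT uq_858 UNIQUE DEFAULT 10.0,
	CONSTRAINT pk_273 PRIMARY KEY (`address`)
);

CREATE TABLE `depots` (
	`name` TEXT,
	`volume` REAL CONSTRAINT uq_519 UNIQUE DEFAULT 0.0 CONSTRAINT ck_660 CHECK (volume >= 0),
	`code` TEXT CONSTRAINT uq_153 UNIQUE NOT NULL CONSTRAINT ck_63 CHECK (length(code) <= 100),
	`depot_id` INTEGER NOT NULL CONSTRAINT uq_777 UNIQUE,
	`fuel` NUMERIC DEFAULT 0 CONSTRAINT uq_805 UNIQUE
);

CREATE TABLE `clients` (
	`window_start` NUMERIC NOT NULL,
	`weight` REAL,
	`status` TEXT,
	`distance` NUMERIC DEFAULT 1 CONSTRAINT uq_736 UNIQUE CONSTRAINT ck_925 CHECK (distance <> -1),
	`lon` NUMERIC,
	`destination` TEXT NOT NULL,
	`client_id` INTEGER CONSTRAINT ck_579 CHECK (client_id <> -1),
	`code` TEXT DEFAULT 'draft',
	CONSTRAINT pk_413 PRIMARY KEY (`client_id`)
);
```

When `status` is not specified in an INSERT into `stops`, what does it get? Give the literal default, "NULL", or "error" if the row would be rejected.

'std'

status has an explicit DEFAULT 'std'.
When the column is omitted from an INSERT, that default is used.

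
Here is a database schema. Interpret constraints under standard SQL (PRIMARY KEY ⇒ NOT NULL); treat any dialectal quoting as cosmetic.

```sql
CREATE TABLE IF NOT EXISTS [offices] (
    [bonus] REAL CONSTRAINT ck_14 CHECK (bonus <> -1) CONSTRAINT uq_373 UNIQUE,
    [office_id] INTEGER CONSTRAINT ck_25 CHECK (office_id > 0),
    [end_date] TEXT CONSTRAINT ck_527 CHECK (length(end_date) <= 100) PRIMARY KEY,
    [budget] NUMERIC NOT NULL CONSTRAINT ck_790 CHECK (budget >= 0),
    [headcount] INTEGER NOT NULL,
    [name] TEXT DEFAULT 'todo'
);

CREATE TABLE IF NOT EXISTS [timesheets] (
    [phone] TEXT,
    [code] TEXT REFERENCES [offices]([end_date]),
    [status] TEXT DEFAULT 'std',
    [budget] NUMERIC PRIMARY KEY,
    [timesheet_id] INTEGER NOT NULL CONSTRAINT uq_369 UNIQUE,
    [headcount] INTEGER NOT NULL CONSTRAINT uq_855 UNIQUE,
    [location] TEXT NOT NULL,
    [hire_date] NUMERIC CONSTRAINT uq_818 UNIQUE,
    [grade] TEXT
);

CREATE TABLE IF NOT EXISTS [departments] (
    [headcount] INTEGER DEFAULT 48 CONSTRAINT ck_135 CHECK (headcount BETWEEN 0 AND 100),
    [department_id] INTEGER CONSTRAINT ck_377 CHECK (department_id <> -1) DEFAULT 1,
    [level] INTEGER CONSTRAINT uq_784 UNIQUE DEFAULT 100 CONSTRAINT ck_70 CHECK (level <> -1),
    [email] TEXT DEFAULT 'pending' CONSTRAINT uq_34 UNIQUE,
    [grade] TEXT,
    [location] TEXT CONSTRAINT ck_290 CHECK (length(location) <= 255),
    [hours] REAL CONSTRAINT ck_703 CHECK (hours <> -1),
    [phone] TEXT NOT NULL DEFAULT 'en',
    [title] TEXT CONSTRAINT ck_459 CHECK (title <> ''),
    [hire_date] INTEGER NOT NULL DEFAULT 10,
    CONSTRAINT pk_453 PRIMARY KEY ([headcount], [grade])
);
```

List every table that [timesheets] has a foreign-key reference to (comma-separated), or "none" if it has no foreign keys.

- code REFERENCES offices(end_date).

offices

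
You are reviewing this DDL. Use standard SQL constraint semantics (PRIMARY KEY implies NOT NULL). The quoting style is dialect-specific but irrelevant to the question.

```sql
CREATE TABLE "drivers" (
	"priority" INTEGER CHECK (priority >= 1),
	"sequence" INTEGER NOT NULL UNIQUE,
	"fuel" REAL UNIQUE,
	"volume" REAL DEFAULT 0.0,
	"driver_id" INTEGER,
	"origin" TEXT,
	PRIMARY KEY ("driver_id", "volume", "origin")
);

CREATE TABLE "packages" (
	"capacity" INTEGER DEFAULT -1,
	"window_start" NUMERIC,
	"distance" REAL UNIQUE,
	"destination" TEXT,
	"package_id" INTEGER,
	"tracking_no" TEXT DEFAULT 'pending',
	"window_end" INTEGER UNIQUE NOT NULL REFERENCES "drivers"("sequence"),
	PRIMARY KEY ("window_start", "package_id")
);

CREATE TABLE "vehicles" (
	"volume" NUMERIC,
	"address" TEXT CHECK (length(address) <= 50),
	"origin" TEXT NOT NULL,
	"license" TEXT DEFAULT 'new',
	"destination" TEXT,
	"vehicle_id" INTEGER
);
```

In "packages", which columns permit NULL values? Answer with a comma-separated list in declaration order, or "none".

- capacity: DEFAULT only fills an omitted column; an explicit NULL is still allowed → nullable.
- window_start: part of the PRIMARY KEY, which implies NOT NULL → not nullable.
- distance: UNIQUE does not imply NOT NULL → nullable.
- destination: no NOT NULL constraint applies → nullable.
- package_id: part of the PRIMARY KEY, which implies NOT NULL → not nullable.
- tracking_no: DEFAULT only fills an omitted column; an explicit NULL is still allowed → nullable.
- window_end: declared NOT NULL → not nullable.

capacity, distance, destination, tracking_no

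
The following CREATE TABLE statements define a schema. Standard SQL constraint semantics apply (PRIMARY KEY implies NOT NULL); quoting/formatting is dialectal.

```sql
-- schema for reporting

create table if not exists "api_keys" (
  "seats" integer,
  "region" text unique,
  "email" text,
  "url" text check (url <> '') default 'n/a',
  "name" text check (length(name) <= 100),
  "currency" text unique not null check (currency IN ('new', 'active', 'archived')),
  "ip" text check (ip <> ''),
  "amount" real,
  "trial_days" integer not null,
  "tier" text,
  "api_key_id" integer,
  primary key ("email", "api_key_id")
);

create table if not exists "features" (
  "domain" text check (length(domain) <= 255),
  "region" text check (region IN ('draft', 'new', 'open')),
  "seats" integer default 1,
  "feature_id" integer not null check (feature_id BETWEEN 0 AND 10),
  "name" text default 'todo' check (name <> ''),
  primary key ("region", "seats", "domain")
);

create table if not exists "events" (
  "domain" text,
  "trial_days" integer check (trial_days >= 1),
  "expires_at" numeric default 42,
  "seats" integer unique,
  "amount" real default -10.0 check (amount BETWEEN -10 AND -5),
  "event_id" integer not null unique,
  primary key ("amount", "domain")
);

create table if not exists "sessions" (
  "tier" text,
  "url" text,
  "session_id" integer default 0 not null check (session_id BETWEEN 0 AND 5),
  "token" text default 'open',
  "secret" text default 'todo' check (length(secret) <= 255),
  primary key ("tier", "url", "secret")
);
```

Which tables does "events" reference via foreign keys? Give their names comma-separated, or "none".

No column in events has a REFERENCES clause.

none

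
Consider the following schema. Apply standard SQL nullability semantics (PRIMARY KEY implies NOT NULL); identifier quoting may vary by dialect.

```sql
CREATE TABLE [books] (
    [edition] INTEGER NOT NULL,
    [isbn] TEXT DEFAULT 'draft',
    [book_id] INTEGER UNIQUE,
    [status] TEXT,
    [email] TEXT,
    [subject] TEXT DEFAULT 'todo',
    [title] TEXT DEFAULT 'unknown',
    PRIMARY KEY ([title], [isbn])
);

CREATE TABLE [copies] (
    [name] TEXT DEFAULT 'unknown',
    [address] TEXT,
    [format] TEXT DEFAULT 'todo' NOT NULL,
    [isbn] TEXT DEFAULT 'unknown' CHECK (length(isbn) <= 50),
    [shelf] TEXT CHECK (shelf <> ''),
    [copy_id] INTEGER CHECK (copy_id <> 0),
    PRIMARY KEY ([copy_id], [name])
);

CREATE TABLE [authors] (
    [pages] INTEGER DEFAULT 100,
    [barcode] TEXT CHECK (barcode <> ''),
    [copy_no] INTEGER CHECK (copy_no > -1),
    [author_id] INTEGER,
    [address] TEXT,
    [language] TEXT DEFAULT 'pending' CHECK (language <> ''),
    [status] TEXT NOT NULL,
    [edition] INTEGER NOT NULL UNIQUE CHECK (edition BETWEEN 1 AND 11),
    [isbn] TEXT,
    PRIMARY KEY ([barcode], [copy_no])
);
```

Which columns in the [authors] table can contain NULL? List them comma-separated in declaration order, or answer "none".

pages, author_id, address, language, isbn

- pages: DEFAULT only fills an omitted column; an explicit NULL is still allowed → nullable.
- barcode: part of the PRIMARY KEY, which implies NOT NULL → not nullable.
- copy_no: part of the PRIMARY KEY, which implies NOT NULL → not nullable.
- author_id: no NOT NULL constraint applies → nullable.
- address: no NOT NULL constraint applies → nullable.
- language: CHECK does not forbid NULL (a CHECK constraint passes when its expression is NULL) → nullable.
- status: declared NOT NULL → not nullable.
- edition: declared NOT NULL → not nullable.
- isbn: no NOT NULL constraint applies → nullable.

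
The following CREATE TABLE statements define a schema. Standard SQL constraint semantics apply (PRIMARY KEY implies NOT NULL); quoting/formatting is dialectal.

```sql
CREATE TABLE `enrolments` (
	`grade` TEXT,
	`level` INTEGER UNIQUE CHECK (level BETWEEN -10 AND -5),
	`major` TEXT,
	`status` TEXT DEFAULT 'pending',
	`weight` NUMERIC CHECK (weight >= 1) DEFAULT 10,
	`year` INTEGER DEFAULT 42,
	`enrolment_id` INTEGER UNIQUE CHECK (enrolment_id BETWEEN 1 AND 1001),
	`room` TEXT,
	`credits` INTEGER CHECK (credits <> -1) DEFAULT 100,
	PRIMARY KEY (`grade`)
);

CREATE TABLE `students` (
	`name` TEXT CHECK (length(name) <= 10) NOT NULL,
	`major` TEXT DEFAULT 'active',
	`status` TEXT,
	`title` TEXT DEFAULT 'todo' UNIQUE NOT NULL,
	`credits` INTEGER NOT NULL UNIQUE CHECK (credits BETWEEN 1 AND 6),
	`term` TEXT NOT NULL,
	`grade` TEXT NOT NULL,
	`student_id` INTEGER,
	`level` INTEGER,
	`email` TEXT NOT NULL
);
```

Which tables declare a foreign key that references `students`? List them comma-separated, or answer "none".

none

No REFERENCES clause anywhere in the schema names students.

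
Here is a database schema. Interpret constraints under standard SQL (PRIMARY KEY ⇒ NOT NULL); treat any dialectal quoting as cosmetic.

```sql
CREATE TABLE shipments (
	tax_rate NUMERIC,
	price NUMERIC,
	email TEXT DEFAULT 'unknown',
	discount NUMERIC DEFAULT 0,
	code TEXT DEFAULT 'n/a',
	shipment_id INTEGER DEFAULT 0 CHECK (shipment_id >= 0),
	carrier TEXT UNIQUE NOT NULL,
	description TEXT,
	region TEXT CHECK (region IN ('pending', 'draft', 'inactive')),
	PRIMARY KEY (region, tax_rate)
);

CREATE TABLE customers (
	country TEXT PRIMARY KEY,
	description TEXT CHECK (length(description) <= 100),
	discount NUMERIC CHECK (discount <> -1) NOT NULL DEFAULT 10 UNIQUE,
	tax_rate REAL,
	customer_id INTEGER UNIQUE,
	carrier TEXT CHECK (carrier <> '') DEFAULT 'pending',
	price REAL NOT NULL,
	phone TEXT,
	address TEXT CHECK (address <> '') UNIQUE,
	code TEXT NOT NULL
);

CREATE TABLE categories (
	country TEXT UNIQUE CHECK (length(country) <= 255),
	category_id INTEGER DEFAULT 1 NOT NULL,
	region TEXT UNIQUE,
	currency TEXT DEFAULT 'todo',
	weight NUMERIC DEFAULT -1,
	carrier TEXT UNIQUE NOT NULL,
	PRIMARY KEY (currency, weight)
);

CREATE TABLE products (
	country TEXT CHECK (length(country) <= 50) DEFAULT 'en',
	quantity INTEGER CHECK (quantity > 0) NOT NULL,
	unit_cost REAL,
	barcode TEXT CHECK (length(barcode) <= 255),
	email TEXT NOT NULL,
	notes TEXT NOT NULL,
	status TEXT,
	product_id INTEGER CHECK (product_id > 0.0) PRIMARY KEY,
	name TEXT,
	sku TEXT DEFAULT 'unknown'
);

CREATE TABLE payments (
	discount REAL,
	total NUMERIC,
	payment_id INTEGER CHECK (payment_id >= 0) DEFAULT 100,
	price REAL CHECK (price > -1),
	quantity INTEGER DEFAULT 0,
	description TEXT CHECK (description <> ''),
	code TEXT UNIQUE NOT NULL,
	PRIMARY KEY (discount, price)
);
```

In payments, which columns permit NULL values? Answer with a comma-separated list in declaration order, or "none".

- discount: part of the PRIMARY KEY, which implies NOT NULL → not nullable.
- total: no NOT NULL constraint applies → nullable.
- payment_id: CHECK does not forbid NULL (a CHECK constraint passes when its expression is NULL) → nullable.
- price: part of the PRIMARY KEY, which implies NOT NULL → not nullable.
- quantity: DEFAULT only fills an omitted column; an explicit NULL is still allowed → nullable.
- description: CHECK does not forbid NULL (a CHECK constraint passes when its expression is NULL) → nullable.
- code: declared NOT NULL → not nullable.

total, payment_id, quantity, description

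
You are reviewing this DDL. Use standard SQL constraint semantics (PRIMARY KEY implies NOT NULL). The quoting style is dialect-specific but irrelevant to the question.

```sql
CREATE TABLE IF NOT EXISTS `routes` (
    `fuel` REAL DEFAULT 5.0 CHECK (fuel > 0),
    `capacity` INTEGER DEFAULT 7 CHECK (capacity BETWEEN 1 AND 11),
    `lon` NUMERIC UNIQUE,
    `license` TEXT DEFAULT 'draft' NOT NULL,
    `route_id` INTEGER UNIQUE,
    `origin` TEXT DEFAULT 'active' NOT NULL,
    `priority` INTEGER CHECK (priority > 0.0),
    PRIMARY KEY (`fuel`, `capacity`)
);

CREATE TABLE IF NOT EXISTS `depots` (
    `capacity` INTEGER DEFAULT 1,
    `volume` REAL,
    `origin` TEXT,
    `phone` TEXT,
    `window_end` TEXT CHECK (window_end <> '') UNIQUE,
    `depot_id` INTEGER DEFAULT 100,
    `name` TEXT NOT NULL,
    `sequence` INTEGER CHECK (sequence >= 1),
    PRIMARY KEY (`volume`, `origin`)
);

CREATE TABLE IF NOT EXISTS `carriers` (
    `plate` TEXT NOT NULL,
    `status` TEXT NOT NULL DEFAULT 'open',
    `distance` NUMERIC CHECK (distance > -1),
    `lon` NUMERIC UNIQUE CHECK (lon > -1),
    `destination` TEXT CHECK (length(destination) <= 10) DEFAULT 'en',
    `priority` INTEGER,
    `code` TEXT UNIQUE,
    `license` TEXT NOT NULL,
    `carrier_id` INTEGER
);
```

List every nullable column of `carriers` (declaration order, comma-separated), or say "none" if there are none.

- plate: declared NOT NULL → not nullable.
- status: declared NOT NULL → not nullable.
- distance: CHECK does not forbid NULL (a CHECK constraint passes when its expression is NULL) → nullable.
- lon: CHECK does not forbid NULL (a CHECK constraint passes when its expression is NULL) → nullable.
- destination: CHECK does not forbid NULL (a CHECK constraint passes when its expression is NULL) → nullable.
- priority: no NOT NULL constraint applies → nullable.
- code: UNIQUE does not imply NOT NULL → nullable.
- license: declared NOT NULL → not nullable.
- carrier_id: no NOT NULL constraint applies → nullable.

distance, lon, destination, priority, code, carrier_id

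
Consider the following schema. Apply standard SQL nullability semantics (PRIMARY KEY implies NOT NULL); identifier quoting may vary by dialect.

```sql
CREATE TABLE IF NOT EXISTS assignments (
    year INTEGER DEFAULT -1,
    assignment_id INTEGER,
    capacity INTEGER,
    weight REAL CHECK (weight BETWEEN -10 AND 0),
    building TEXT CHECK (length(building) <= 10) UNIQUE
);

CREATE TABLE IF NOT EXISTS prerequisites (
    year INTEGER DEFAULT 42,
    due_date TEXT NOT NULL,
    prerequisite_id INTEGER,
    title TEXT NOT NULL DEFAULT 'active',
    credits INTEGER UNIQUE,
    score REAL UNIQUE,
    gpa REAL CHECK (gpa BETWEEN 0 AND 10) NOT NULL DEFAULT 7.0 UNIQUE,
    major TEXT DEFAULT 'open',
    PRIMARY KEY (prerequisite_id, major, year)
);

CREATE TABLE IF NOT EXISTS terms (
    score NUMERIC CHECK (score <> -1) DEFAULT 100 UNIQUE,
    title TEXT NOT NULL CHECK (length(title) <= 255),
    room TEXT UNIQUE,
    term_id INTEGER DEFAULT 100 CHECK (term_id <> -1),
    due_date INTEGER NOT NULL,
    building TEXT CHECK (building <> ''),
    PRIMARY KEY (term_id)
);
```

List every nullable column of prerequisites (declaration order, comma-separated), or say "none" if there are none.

- year: part of the PRIMARY KEY, which implies NOT NULL → not nullable.
- due_date: declared NOT NULL → not nullable.
- prerequisite_id: part of the PRIMARY KEY, which implies NOT NULL → not nullable.
- title: declared NOT NULL → not nullable.
- credits: UNIQUE does not imply NOT NULL → nullable.
- score: UNIQUE does not imply NOT NULL → nullable.
- gpa: declared NOT NULL → not nullable.
- major: part of the PRIMARY KEY, which implies NOT NULL → not nullable.

credits, score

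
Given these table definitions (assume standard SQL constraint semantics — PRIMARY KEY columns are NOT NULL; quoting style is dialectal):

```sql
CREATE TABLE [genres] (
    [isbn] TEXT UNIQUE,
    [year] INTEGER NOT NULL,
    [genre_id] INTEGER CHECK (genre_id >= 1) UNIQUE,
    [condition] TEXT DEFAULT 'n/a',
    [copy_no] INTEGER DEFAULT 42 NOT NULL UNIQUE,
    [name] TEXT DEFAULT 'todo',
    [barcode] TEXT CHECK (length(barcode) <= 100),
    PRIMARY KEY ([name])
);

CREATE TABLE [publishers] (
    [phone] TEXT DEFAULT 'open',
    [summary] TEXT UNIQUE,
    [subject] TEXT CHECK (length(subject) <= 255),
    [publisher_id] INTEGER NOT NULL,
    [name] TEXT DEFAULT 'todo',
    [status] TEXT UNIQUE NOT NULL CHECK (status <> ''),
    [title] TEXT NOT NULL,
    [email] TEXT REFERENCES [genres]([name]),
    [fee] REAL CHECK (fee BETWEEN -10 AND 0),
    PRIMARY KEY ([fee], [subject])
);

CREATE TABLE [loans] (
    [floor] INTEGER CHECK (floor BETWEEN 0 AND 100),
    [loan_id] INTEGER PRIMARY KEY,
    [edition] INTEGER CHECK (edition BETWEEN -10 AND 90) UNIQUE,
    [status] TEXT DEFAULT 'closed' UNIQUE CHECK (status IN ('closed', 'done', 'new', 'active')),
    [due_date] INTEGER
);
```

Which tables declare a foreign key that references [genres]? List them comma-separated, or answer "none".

publishers

- publishers.email references genres(name).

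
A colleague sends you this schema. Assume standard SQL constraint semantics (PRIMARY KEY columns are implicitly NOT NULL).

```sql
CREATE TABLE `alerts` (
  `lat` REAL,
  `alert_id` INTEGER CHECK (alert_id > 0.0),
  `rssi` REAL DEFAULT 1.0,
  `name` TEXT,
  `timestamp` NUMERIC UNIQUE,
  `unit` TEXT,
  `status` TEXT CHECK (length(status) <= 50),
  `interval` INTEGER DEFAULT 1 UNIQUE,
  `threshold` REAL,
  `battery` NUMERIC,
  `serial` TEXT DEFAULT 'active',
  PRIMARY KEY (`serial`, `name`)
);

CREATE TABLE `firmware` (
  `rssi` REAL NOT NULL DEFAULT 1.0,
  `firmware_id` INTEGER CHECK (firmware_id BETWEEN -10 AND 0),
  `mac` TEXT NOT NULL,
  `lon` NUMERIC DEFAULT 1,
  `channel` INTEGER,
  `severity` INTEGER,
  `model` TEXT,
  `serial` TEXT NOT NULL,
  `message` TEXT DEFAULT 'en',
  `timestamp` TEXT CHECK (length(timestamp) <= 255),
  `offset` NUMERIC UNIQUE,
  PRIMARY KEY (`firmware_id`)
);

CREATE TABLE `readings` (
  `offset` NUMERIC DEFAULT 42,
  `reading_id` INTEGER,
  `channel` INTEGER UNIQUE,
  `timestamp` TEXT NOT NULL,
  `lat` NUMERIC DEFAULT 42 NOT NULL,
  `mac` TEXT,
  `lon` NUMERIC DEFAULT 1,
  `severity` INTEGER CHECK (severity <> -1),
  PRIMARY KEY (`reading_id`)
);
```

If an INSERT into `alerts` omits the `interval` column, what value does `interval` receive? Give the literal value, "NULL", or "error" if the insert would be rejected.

1

interval has an explicit DEFAULT 1.
When the column is omitted from an INSERT, that default is used.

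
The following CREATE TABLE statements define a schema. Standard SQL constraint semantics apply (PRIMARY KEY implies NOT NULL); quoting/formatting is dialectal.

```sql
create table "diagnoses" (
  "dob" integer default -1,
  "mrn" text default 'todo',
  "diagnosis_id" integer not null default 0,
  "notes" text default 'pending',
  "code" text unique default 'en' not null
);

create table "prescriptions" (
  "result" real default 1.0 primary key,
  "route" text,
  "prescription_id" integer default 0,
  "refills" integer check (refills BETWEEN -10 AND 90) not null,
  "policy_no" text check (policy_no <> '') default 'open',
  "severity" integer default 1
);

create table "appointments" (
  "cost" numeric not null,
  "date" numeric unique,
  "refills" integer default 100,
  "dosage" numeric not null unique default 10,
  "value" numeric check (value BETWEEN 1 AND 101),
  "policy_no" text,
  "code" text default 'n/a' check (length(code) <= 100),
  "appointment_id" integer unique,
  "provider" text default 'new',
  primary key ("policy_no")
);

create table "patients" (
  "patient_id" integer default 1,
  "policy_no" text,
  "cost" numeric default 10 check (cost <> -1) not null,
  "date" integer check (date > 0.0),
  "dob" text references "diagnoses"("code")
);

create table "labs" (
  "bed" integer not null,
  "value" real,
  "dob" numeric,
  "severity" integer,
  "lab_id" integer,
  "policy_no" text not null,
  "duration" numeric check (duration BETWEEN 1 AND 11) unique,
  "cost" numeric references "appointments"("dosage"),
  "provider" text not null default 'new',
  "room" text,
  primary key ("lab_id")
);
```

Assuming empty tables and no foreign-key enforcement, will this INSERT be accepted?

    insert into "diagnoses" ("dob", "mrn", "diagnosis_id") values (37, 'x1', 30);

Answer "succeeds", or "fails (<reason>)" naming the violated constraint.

succeeds

NOT NULL columns: code defaults to 'en'; diagnosis_id is supplied.
No constraint is violated.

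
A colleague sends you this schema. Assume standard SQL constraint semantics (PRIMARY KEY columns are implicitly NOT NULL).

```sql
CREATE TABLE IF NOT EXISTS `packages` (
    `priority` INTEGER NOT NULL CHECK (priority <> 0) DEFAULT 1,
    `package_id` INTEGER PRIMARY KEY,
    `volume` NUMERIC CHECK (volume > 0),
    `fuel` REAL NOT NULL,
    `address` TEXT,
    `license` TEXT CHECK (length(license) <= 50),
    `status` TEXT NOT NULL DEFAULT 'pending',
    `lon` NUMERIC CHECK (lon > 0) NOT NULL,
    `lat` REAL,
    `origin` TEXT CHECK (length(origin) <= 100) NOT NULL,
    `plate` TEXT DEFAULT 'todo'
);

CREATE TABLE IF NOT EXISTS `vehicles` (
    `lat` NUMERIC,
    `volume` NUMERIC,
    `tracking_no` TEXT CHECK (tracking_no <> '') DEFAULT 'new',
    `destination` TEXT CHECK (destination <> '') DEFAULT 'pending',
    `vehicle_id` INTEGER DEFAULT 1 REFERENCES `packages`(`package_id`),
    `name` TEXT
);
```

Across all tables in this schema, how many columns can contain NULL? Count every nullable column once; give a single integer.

packages: 5 nullable (volume, address, license, lat, plate — PK (package_id) and explicit NOT NULL columns excluded).
vehicles: 6 nullable (lat, volume, tracking_no, destination, vehicle_id, name — PK none and explicit NOT NULL columns excluded).
Total: 5 + 6 = 11.

11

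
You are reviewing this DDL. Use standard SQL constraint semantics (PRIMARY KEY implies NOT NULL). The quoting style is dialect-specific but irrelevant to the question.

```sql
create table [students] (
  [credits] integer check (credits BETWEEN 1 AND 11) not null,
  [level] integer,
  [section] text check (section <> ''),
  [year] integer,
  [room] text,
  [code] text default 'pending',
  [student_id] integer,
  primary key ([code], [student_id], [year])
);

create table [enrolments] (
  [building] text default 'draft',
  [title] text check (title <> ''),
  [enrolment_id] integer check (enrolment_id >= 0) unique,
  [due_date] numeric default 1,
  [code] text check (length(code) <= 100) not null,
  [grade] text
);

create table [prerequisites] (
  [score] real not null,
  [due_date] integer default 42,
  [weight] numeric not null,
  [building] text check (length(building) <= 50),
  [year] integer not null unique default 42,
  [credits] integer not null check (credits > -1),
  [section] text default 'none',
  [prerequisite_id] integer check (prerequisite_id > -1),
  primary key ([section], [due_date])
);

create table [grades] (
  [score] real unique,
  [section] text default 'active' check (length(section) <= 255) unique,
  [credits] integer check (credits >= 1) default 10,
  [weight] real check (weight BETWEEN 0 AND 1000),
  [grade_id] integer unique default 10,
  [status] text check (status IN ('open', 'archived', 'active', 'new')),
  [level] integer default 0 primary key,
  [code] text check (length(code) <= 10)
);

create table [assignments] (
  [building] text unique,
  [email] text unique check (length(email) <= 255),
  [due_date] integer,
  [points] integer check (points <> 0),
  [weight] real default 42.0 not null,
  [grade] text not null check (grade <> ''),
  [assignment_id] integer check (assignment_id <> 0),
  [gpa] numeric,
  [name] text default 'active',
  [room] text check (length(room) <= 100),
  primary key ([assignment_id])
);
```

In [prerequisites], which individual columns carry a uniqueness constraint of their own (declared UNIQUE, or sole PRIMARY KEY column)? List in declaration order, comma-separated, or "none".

- score: no UNIQUE or single-column PK constraint.
- due_date: part of a composite PRIMARY KEY — only the tuple is unique, not this column on its own.
- weight: no UNIQUE or single-column PK constraint.
- building: no UNIQUE or single-column PK constraint.
- year: declared UNIQUE → unique.
- credits: no UNIQUE or single-column PK constraint.
- section: part of a composite PRIMARY KEY — only the tuple is unique, not this column on its own.
- prerequisite_id: no UNIQUE or single-column PK constraint.

year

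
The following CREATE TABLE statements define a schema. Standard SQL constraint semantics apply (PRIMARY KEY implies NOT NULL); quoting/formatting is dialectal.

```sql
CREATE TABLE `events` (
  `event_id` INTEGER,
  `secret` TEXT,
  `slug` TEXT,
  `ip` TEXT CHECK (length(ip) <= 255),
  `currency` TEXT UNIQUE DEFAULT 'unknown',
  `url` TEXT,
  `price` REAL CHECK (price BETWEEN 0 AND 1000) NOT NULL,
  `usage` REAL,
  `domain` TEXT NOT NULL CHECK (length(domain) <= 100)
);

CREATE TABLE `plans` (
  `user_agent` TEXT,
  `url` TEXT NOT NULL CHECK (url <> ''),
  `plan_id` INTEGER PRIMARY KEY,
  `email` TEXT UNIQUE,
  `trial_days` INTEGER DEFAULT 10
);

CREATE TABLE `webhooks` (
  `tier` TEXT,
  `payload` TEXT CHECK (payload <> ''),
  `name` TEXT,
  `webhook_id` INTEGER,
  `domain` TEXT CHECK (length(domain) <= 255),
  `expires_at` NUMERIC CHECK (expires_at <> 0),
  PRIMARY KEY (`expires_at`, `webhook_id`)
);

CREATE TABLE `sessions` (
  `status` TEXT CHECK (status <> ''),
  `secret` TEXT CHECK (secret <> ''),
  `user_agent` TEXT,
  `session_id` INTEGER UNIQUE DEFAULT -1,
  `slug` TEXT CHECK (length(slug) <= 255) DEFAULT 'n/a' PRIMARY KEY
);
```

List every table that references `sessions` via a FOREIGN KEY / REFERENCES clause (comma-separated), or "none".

No REFERENCES clause anywhere in the schema names sessions.

none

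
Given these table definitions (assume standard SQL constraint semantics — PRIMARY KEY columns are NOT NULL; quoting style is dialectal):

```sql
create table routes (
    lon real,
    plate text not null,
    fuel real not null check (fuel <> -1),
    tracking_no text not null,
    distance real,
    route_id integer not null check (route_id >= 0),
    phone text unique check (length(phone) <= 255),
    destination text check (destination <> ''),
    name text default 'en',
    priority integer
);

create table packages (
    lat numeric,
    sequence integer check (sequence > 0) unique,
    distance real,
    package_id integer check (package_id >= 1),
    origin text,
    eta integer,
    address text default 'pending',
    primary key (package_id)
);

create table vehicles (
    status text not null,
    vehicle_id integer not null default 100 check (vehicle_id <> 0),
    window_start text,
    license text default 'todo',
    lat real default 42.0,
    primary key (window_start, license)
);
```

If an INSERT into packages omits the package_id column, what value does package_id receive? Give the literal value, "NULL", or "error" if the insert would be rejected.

error

package_id has no DEFAULT clause.
Omitting it would insert NULL, but it is part of the PRIMARY KEY, so the INSERT fails.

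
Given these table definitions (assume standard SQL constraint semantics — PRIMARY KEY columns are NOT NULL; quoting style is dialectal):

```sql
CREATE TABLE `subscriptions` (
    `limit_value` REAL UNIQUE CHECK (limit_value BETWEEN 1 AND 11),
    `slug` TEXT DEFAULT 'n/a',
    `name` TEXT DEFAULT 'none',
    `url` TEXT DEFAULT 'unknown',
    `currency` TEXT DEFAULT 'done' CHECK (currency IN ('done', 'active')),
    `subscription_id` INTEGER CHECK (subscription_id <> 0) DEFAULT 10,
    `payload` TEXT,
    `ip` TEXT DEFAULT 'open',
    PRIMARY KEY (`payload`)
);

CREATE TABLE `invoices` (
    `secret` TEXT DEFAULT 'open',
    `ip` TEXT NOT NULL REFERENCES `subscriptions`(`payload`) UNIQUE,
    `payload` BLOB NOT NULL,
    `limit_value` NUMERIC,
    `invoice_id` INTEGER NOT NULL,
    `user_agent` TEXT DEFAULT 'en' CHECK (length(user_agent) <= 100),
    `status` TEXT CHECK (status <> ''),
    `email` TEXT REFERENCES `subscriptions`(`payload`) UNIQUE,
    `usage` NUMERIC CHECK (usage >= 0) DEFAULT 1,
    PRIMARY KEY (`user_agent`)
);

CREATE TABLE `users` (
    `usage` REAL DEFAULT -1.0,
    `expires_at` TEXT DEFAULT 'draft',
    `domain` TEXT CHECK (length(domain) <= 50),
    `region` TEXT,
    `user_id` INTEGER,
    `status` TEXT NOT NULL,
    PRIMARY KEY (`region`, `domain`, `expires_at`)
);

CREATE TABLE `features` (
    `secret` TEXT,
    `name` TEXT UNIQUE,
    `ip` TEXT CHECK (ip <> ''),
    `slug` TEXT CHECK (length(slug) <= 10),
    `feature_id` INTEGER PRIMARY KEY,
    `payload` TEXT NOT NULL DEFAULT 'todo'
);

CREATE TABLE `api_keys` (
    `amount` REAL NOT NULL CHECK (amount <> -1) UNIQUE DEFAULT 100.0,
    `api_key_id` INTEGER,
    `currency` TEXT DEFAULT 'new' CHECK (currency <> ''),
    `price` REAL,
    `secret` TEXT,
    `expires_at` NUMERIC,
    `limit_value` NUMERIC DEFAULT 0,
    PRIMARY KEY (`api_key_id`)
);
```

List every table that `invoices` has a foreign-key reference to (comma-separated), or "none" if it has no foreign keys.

- ip REFERENCES subscriptions(payload).
- email REFERENCES subscriptions(payload).

subscriptions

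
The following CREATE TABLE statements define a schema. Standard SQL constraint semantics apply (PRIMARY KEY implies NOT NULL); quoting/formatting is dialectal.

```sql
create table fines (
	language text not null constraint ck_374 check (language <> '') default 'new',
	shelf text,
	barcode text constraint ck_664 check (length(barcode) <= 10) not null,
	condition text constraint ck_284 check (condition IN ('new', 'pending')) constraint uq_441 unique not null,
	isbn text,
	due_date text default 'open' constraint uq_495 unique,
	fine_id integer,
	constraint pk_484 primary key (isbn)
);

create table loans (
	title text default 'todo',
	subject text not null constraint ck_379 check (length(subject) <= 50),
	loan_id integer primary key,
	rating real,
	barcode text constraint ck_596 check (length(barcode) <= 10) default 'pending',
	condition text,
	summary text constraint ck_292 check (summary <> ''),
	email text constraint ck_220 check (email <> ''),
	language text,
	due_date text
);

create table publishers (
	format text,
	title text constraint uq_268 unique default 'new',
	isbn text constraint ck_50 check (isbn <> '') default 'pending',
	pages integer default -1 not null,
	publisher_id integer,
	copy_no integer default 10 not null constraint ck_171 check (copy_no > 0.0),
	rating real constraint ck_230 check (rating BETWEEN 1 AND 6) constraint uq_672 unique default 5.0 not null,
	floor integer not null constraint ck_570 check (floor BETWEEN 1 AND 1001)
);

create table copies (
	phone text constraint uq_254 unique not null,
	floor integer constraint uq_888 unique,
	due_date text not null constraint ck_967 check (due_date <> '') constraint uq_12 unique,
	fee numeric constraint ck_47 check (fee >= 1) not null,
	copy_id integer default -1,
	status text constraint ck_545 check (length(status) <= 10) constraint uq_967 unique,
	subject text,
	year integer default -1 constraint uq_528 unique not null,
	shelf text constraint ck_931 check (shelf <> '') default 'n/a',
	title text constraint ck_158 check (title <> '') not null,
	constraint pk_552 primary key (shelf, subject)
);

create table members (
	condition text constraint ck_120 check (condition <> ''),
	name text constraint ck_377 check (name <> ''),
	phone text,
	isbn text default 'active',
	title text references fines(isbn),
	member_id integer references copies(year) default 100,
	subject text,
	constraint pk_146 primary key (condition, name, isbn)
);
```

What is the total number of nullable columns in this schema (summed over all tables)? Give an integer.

fines: 3 nullable (shelf, due_date, fine_id — PK (isbn) and explicit NOT NULL columns excluded).
loans: 8 nullable (title, rating, barcode, condition, summary, email, language, due_date — PK (loan_id) and explicit NOT NULL columns excluded).
publishers: 4 nullable (format, title, isbn, publisher_id — PK none and explicit NOT NULL columns excluded).
copies: 3 nullable (floor, copy_id, status — PK (shelf, subject) and explicit NOT NULL columns excluded).
members: 4 nullable (phone, title, member_id, subject — PK (condition, name, isbn) and explicit NOT NULL columns excluded).
Total: 3 + 8 + 4 + 3 + 4 = 22.

22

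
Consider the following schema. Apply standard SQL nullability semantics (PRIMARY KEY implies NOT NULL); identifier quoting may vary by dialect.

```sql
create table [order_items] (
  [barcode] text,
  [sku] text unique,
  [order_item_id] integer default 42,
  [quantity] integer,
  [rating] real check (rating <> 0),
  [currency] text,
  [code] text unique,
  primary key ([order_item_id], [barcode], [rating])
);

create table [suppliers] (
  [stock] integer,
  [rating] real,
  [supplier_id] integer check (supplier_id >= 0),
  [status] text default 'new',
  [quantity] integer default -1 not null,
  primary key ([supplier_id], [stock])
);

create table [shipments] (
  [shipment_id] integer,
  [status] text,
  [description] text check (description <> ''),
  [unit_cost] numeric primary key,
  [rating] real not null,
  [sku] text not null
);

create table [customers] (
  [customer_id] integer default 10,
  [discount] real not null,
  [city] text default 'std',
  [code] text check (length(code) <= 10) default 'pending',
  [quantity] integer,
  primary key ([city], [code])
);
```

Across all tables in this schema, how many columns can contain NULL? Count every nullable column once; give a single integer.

order_items: 4 nullable (sku, quantity, currency, code — PK (order_item_id, barcode, rating) and explicit NOT NULL columns excluded).
suppliers: 2 nullable (rating, status — PK (supplier_id, stock) and explicit NOT NULL columns excluded).
shipments: 3 nullable (shipment_id, status, description — PK (unit_cost) and explicit NOT NULL columns excluded).
customers: 2 nullable (customer_id, quantity — PK (city, code) and explicit NOT NULL columns excluded).
Total: 4 + 2 + 3 + 2 = 11.

11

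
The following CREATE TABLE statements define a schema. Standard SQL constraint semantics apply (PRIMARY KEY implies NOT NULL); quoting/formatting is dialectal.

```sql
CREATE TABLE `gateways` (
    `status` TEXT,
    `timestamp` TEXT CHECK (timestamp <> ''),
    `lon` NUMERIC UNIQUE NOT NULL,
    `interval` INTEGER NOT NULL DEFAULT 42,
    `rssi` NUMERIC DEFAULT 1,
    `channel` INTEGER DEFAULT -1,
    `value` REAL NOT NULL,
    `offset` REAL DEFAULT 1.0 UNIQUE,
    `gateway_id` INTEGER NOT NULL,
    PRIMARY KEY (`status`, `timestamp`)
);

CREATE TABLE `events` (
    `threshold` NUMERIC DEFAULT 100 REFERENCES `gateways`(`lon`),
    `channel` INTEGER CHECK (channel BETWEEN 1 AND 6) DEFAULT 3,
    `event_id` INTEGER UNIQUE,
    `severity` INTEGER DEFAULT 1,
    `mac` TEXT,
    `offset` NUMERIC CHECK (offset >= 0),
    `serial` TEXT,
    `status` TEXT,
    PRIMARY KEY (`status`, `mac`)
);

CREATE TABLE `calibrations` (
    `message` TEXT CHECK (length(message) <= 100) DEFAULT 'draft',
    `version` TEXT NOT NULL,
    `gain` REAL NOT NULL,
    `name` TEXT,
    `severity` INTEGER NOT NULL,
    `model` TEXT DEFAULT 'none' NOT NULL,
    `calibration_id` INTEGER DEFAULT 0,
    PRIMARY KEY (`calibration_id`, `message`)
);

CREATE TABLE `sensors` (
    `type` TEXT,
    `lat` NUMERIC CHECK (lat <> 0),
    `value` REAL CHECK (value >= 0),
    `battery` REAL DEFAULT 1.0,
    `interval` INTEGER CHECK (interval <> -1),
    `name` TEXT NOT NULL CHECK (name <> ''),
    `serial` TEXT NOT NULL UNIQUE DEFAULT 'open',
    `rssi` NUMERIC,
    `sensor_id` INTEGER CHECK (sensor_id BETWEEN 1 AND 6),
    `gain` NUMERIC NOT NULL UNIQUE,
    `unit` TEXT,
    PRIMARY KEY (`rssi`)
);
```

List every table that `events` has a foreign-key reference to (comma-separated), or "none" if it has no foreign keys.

- threshold REFERENCES gateways(lon).

gateways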